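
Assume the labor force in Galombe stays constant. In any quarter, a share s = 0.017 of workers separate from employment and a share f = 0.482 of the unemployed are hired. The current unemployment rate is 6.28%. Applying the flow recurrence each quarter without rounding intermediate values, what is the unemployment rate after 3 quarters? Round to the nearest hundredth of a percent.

With a fixed labor force, u_{t+1} = u_t + s·(1−u_t) − f·u_t = u_t·(1−s−f) + s.
Here 1−s−f = 0.501 and s = 0.017.
u_1 = 0.062800 × 0.501 + 0.017 = 0.048463.
u_2 = 0.048463 × 0.501 + 0.017 = 0.041280.
u_3 = 0.041280 × 0.501 + 0.017 = 0.037681.

Unemployment rate after three quarters ≈ 3.77%.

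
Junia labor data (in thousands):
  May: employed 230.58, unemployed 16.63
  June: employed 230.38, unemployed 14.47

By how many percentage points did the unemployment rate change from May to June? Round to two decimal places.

May: labor force = 230.58 + 16.63 = 247.21; u = 16.63/247.21 = 6.73%.
June: labor force = 230.38 + 14.47 = 244.85; u = 14.47/244.85 = 5.91%.
Change = 5.91% − 6.73% = −0.82 pp.

The unemployment rate changed by −0.82 percentage points.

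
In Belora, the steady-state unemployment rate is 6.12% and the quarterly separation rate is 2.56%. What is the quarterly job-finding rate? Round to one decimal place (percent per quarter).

Job-finding rate ≈ 39.3% per quarter.

From u* = s/(s+f): f = s·(1−u)/u.
f = 2.56 × (1 − 0.0612) / 0.0612 = 2.4033 / 0.0612 ≈ 39.3% per quarter.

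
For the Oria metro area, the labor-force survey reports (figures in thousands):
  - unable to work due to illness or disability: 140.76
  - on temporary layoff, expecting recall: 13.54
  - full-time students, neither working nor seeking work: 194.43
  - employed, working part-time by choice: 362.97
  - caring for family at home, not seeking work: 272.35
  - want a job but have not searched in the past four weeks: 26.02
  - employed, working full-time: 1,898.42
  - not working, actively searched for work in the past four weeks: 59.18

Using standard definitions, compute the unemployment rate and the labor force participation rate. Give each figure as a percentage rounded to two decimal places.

Employed = 362.97 + 1,898.42 = 2,261.39 thousand.
Unemployed = 13.54 + 59.18 = 72.72 thousand (jobless and actively searching, or on temporary layoff).
Labor force = 2,261.39 + 72.72 = 2,334.11 thousand.
Not in labor force = 140.76 + 194.43 + 272.35 + 26.02 = 633.56 thousand (those not working and not actively searching are outside the labor force — including those who want a job but have given up searching).
Civilian working-age population = 2,334.11 + 633.56 = 2,967.67 thousand.
Unemployment rate = 72.72 / 2,334.11 = 3.12%.
Labor force participation rate = 2,334.11 / 2,967.67 = 78.65%.

Unemployment rate ≈ 3.12%; labor force participation rate ≈ 78.65%.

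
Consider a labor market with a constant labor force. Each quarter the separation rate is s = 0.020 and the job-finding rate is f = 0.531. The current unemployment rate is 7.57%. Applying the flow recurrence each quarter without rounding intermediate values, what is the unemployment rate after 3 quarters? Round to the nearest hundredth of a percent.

Unemployment rate after three quarters ≈ 3.99%.

With a fixed labor force, u_{t+1} = u_t + s·(1−u_t) − f·u_t = u_t·(1−s−f) + s.
Here 1−s−f = 0.449 and s = 0.020.
u_1 = 0.075700 × 0.449 + 0.020 = 0.053989.
u_2 = 0.053989 × 0.449 + 0.020 = 0.044241.
u_3 = 0.044241 × 0.449 + 0.020 = 0.039864.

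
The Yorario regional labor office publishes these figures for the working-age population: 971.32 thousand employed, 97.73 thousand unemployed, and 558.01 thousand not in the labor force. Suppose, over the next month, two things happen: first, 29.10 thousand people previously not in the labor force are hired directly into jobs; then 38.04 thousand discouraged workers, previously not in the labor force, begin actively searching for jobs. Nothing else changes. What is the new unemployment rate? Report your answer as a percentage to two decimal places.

Initially, labor force = 971.32 + 97.73 = 1,069.05 thousand, so u = 97.73/1,069.05 = 9.14%.
After the first change, employed and labor force both rise by 29.10; unemployed unchanged → E = 1,000.42, U = 97.73, labor force = 1,098.15 thousand.
After the second change, unemployed and labor force both rise by 38.04 → E = 1,000.42, U = 135.77, labor force = 1,136.19 thousand.
New unemployment rate = 135.77 / 1,136.19 = 11.95%.

New unemployment rate ≈ 11.95%.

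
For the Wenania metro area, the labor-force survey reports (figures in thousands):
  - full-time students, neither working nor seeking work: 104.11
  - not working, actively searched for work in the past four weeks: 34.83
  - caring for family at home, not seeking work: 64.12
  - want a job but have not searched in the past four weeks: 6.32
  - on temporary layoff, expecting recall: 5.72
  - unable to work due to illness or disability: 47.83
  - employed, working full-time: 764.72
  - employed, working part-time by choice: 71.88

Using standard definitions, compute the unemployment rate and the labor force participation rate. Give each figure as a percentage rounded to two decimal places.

Unemployment rate ≈ 4.62%; labor force participation rate ≈ 79.77%.

Employed = 764.72 + 71.88 = 836.60 thousand.
Unemployed = 34.83 + 5.72 = 40.55 thousand (jobless and actively searching, or on temporary layoff).
Labor force = 836.60 + 40.55 = 877.15 thousand.
Not in labor force = 104.11 + 64.12 + 6.32 + 47.83 = 222.38 thousand (those not working and not actively searching are outside the labor force — including those who want a job but have given up searching).
Civilian working-age population = 877.15 + 222.38 = 1,099.53 thousand.
Unemployment rate = 40.55 / 877.15 = 4.62%.
Labor force participation rate = 877.15 / 1,099.53 = 79.77%.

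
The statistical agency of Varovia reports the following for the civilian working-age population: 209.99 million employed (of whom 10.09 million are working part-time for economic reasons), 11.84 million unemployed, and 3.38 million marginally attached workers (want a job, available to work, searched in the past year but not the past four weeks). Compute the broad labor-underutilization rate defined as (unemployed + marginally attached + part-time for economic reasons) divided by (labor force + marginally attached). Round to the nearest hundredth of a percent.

Broad underutilization rate ≈ 11.24%.

Labor force = 209.99 + 11.84 = 221.83 million.
Numerator = 11.84 + 3.38 + 10.09 = 25.31 million.
Denominator = 221.83 + 3.38 = 225.21 million.
Broad rate = 25.31 / 225.21 = 11.24%.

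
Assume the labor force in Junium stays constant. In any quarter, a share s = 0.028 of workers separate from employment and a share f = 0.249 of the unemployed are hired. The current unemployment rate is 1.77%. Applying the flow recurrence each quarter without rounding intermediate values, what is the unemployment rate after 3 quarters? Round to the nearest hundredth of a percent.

Unemployment rate after three quarters ≈ 6.96%.

With a fixed labor force, u_{t+1} = u_t + s·(1−u_t) − f·u_t = u_t·(1−s−f) + s.
Here 1−s−f = 0.723 and s = 0.028.
u_1 = 0.017700 × 0.723 + 0.028 = 0.040797.
u_2 = 0.040797 × 0.723 + 0.028 = 0.057496.
u_3 = 0.057496 × 0.723 + 0.028 = 0.069570.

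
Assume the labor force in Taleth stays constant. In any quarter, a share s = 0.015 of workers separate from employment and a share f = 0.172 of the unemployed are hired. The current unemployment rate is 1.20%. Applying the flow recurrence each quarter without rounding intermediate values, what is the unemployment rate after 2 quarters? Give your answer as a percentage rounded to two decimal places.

Unemployment rate after two quarters ≈ 3.51%.

With a fixed labor force, u_{t+1} = u_t + s·(1−u_t) − f·u_t = u_t·(1−s−f) + s.
Here 1−s−f = 0.813 and s = 0.015.
u_1 = 0.012000 × 0.813 + 0.015 = 0.024756.
u_2 = 0.024756 × 0.813 + 0.015 = 0.035127.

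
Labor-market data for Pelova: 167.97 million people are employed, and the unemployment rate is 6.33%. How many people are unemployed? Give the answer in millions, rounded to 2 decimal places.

Let U be the number unemployed. The labor force is E + U, and U/(E+U) = 0.0633.
So U = 0.0633 × 167.97 / (1 − 0.0633) = 10.6325 / 0.9367 ≈ 11.35 million.

About 11.35 million are unemployed.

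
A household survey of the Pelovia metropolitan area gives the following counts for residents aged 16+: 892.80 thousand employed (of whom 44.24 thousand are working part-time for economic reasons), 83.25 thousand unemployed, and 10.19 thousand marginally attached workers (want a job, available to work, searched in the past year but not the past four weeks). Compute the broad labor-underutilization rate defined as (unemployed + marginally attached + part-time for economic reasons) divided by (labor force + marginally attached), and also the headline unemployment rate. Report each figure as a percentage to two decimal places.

Labor force = 892.80 + 83.25 = 976.05 thousand.
Numerator = 83.25 + 10.19 + 44.24 = 137.68 thousand.
Denominator = 976.05 + 10.19 = 986.24 thousand.
Broad rate = 137.68 / 986.24 = 13.96%.
Headline unemployment rate = 83.25 / 976.05 = 8.53%.

Broad underutilization rate ≈ 13.96%; headline unemployment rate ≈ 8.53%.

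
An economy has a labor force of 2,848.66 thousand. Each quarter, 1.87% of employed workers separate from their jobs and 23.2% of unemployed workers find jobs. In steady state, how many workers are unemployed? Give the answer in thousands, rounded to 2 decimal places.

Steady-state unemployment rate u* = s/(s+f) = 1.87/(1.87+23.2) = 0.074591.
Unemployed = u* × labor force = 0.074591 × 2,848.66 ≈ 212.48 thousand.

About 212.48 thousand are unemployed in steady state.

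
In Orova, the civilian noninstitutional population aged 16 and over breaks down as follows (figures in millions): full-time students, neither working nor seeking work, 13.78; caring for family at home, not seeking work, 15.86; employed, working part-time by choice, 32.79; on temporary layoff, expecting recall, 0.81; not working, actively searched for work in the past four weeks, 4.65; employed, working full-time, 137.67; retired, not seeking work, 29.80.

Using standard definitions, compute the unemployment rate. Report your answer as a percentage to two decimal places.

Employed = 32.79 + 137.67 = 170.46 million.
Unemployed = 0.81 + 4.65 = 5.46 million (jobless and actively searching, or on temporary layoff).
Labor force = 170.46 + 5.46 = 175.92 million.
Unemployment rate = 5.46 / 175.92 = 3.10%.

Unemployment rate ≈ 3.10%.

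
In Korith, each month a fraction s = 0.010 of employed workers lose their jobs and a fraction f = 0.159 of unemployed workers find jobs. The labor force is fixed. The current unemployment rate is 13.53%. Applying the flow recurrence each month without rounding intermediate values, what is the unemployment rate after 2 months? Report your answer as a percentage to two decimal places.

Unemployment rate after two months ≈ 11.17%.

With a fixed labor force, u_{t+1} = u_t + s·(1−u_t) − f·u_t = u_t·(1−s−f) + s.
Here 1−s−f = 0.831 and s = 0.010.
u_1 = 0.135300 × 0.831 + 0.010 = 0.122434.
u_2 = 0.122434 × 0.831 + 0.010 = 0.111743.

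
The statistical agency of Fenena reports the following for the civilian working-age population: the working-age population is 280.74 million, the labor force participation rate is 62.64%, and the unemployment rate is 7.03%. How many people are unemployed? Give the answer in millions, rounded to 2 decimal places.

About 12.36 million are unemployed.

Labor force = 0.6264 × 280.74 = 175.86 million.
Unemployed = 0.0703 × 175.86 ≈ 12.36 million.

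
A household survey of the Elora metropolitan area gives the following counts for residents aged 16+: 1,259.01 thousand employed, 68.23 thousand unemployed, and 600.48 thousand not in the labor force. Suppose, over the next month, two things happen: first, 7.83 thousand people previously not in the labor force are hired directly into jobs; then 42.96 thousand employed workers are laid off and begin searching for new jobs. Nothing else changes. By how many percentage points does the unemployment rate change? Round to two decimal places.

Initially, labor force = 1,259.01 + 68.23 = 1,327.24 thousand, so u = 68.23/1,327.24 = 5.14%.
After the first change, employed and labor force both rise by 7.83; unemployed unchanged → E = 1,266.84, U = 68.23, labor force = 1,335.07 thousand.
After the second change, employed falls and unemployed rises by 42.96; labor force unchanged → E = 1,223.88, U = 111.19, labor force = 1,335.07 thousand.
New unemployment rate = 111.19 / 1,335.07 = 8.33%.
Change = 8.33% − 5.14% = +3.19 percentage points.

The unemployment rate changes by +3.19 percentage points.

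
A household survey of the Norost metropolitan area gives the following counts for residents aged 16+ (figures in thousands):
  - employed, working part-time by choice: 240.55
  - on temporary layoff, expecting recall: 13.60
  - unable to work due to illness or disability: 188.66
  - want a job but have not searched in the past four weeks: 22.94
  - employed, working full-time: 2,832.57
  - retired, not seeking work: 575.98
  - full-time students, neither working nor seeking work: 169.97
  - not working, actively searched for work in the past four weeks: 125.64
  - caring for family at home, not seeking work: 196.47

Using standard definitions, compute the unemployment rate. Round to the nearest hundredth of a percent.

Employed = 240.55 + 2,832.57 = 3,073.12 thousand.
Unemployed = 13.60 + 125.64 = 139.24 thousand (jobless and actively searching, or on temporary layoff).
Labor force = 3,073.12 + 139.24 = 3,212.36 thousand.
Unemployment rate = 139.24 / 3,212.36 = 4.33%.

Unemployment rate ≈ 4.33%.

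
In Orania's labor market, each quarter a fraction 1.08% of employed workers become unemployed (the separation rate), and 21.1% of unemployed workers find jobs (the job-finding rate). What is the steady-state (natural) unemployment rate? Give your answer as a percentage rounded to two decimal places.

At steady state the flows balance: s·E = f·U, so U/(E+U) = s/(s+f).
u* = 1.08 / (1.08 + 21.1) = 1.08 / 22.18 = 4.87%.

Steady-state unemployment rate ≈ 4.87%.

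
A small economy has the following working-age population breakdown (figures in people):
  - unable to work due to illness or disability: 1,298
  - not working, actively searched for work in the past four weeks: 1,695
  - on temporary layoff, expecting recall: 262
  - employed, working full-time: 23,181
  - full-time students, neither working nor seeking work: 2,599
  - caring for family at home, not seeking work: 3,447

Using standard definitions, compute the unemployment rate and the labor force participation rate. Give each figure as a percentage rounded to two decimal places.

Unemployment rate ≈ 7.79%; labor force participation rate ≈ 77.39%.

Employed = 23,181.
Unemployed = 1,695 + 262 = 1,957 (jobless and actively searching, or on temporary layoff).
Labor force = 23,181 + 1,957 = 25,138.
Not in labor force = 1,298 + 2,599 + 3,447 = 7,344 (those not working and not actively searching are outside the labor force).
Civilian working-age population = 25,138 + 7,344 = 32,482.
Unemployment rate = 1,957 / 25,138 = 7.79%.
Labor force participation rate = 25,138 / 32,482 = 77.39%.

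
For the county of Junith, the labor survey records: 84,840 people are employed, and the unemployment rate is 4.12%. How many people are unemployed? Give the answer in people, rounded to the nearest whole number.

Let U be the number unemployed. The labor force is E + U, and U/(E+U) = 0.0412.
So U = 0.0412 × 84,840 / (1 − 0.0412) = 3495.41 / 0.9588 ≈ 3,646.

About 3,646 are unemployed.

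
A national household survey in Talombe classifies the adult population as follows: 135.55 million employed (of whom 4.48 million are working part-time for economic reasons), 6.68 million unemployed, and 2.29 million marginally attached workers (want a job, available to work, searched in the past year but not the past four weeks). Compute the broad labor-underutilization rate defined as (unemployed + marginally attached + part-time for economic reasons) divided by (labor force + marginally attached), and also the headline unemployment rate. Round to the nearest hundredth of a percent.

Broad underutilization rate ≈ 9.31%; headline unemployment rate ≈ 4.70%.

Labor force = 135.55 + 6.68 = 142.23 million.
Numerator = 6.68 + 2.29 + 4.48 = 13.45 million.
Denominator = 142.23 + 2.29 = 144.52 million.
Broad rate = 13.45 / 144.52 = 9.31%.
Headline unemployment rate = 6.68 / 142.23 = 4.70%.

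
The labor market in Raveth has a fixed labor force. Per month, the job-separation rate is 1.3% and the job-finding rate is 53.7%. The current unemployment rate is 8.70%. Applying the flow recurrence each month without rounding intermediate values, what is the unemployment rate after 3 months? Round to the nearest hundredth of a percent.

With a fixed labor force, u_{t+1} = u_t + s·(1−u_t) − f·u_t = u_t·(1−s−f) + s.
Here 1−s−f = 0.450 and s = 0.013.
u_1 = 0.087000 × 0.450 + 0.013 = 0.052150.
u_2 = 0.052150 × 0.450 + 0.013 = 0.036467.
u_3 = 0.036467 × 0.450 + 0.013 = 0.029410.

Unemployment rate after three months ≈ 2.94%.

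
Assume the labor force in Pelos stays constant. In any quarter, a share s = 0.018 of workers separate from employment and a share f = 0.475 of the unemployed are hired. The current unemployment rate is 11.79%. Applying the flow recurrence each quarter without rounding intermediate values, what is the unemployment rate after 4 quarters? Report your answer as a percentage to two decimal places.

Unemployment rate after four quarters ≈ 4.19%.

With a fixed labor force, u_{t+1} = u_t + s·(1−u_t) − f·u_t = u_t·(1−s−f) + s.
Here 1−s−f = 0.507 and s = 0.018.
u_1 = 0.117900 × 0.507 + 0.018 = 0.077775.
u_2 = 0.077775 × 0.507 + 0.018 = 0.057432.
u_3 = 0.057432 × 0.507 + 0.018 = 0.047118.
u_4 = 0.047118 × 0.507 + 0.018 = 0.041889.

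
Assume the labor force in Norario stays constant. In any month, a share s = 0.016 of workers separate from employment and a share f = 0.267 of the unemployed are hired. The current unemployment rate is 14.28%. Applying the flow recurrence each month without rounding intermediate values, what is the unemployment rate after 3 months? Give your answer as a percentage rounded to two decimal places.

With a fixed labor force, u_{t+1} = u_t + s·(1−u_t) − f·u_t = u_t·(1−s−f) + s.
Here 1−s−f = 0.717 and s = 0.016.
u_1 = 0.142800 × 0.717 + 0.016 = 0.118388.
u_2 = 0.118388 × 0.717 + 0.016 = 0.100884.
u_3 = 0.100884 × 0.717 + 0.016 = 0.088334.

Unemployment rate after three months ≈ 8.83%.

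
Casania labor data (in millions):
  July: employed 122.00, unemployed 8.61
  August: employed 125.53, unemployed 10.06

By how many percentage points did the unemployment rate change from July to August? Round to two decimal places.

July: labor force = 122.00 + 8.61 = 130.61; u = 8.61/130.61 = 6.59%.
August: labor force = 125.53 + 10.06 = 135.59; u = 10.06/135.59 = 7.42%.
Change = 7.42% − 6.59% = +0.83 pp.

The unemployment rate changed by +0.83 percentage points.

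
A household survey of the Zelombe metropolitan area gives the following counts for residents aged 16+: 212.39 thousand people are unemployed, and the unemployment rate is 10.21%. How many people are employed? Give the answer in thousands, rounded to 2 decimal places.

About 1,867.83 thousand are employed.

Labor force = U / u = 212.39 / 0.1021 ≈ 2,080.22 thousand.
Employed = labor force − unemployed = 2,080.22 − 212.39 = 1,867.83 thousand.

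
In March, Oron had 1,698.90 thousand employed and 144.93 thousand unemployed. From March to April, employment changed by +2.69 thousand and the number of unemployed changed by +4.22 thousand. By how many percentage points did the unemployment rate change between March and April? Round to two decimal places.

March: labor force = 1,698.90 + 144.93 = 1,843.83; u = 144.93/1,843.83 = 7.86%.
April: labor force = 1,701.59 + 149.15 = 1,850.74; u = 149.15/1,850.74 = 8.06%.
Change = 8.06% − 7.86% = +0.20 pp.

The unemployment rate changed by +0.20 percentage points.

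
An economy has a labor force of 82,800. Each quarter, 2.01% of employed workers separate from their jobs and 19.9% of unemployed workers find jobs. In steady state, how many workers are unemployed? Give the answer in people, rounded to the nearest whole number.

About 7,596 are unemployed in steady state.

Steady-state unemployment rate u* = s/(s+f) = 2.01/(2.01+19.9) = 0.091739.
Unemployed = u* × labor force = 0.091739 × 82,800 ≈ 7,596.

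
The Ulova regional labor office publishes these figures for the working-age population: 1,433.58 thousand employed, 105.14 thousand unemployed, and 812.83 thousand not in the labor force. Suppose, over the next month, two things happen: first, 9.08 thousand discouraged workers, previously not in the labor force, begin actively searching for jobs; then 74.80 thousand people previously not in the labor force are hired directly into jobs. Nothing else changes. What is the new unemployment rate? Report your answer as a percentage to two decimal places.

Initially, labor force = 1,433.58 + 105.14 = 1,538.72 thousand, so u = 105.14/1,538.72 = 6.83%.
After the first change, unemployed and labor force both rise by 9.08 → E = 1,433.58, U = 114.22, labor force = 1,547.80 thousand.
After the second change, employed and labor force both rise by 74.80; unemployed unchanged → E = 1,508.38, U = 114.22, labor force = 1,622.60 thousand.
New unemployment rate = 114.22 / 1,622.60 = 7.04%.

New unemployment rate ≈ 7.04%.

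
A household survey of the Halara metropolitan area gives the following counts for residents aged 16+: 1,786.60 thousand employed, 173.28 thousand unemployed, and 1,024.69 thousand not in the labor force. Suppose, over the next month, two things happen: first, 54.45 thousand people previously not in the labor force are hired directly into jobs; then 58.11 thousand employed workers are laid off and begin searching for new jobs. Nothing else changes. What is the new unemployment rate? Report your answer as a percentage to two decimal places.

Initially, labor force = 1,786.60 + 173.28 = 1,959.88 thousand, so u = 173.28/1,959.88 = 8.84%.
After the first change, employed and labor force both rise by 54.45; unemployed unchanged → E = 1,841.05, U = 173.28, labor force = 2,014.33 thousand.
After the second change, employed falls and unemployed rises by 58.11; labor force unchanged → E = 1,782.94, U = 231.39, labor force = 2,014.33 thousand.
New unemployment rate = 231.39 / 2,014.33 = 11.49%.

New unemployment rate ≈ 11.49%.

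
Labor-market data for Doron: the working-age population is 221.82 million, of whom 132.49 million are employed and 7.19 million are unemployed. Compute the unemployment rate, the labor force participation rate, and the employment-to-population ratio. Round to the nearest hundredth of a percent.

Labor force = employed + unemployed = 132.49 + 7.19 = 139.68 million.
Unemployment rate = 7.19 / 139.68 = 5.15%.
Labor force participation rate = 139.68 / 221.82 = 62.97%.
Employment-population ratio = 132.49 / 221.82 = 59.73%.

Unemployment rate ≈ 5.15%; labor force participation rate ≈ 62.97%; employment-population ratio ≈ 59.73%.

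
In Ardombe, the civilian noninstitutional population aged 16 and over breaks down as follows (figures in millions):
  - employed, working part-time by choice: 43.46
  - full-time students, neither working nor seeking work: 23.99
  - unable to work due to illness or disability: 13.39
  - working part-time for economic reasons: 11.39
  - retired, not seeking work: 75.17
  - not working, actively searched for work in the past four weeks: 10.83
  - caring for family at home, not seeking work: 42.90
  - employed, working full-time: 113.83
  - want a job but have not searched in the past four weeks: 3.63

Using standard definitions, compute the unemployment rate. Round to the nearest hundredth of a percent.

Unemployment rate ≈ 6.03%.

Employed = 43.46 + 11.39 + 113.83 = 168.68 million (anyone who worked, including part-time for economic reasons, counts as employed).
Unemployed = 10.83 million.
Labor force = 168.68 + 10.83 = 179.51 million.
Unemployment rate = 10.83 / 179.51 = 6.03%.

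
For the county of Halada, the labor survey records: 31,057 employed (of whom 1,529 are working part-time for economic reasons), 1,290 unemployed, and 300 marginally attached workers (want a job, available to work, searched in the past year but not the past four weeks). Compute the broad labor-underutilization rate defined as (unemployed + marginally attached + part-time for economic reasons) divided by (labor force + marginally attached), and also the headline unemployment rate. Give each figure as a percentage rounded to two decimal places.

Broad underutilization rate ≈ 9.55%; headline unemployment rate ≈ 3.99%.

Labor force = 31,057 + 1,290 = 32,347.
Numerator = 1,290 + 300 + 1,529 = 3,119.
Denominator = 32,347 + 300 = 32,647.
Broad rate = 3,119 / 32,647 = 9.55%.
Headline unemployment rate = 1,290 / 32,347 = 3.99%.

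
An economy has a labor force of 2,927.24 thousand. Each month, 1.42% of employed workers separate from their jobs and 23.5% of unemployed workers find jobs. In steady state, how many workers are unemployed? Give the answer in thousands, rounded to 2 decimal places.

About 166.80 thousand are unemployed in steady state.

Steady-state unemployment rate u* = s/(s+f) = 1.42/(1.42+23.5) = 0.056982.
Unemployed = u* × labor force = 0.056982 × 2,927.24 ≈ 166.80 thousand.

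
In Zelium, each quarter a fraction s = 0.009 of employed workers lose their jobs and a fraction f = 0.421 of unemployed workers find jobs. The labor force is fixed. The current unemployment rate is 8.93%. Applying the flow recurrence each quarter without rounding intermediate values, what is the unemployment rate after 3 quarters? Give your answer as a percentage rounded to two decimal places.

With a fixed labor force, u_{t+1} = u_t + s·(1−u_t) − f·u_t = u_t·(1−s−f) + s.
Here 1−s−f = 0.570 and s = 0.009.
u_1 = 0.089300 × 0.570 + 0.009 = 0.059901.
u_2 = 0.059901 × 0.570 + 0.009 = 0.043144.
u_3 = 0.043144 × 0.570 + 0.009 = 0.033592.

Unemployment rate after three quarters ≈ 3.36%.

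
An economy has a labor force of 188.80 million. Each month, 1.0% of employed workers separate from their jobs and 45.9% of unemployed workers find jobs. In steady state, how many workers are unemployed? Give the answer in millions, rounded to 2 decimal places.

Steady-state unemployment rate u* = s/(s+f) = 1.0/(1.0+45.9) = 0.021322.
Unemployed = u* × labor force = 0.021322 × 188.80 ≈ 4.03 million.

About 4.03 million are unemployed in steady state.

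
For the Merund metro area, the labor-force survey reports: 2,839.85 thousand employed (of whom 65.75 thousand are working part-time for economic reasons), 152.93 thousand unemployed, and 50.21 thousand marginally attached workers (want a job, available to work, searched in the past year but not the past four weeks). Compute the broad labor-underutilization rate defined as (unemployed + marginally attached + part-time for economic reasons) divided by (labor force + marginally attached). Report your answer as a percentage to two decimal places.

Broad underutilization rate ≈ 8.84%.

Labor force = 2,839.85 + 152.93 = 2,992.78 thousand.
Numerator = 152.93 + 50.21 + 65.75 = 268.89 thousand.
Denominator = 2,992.78 + 50.21 = 3,042.99 thousand.
Broad rate = 268.89 / 3,042.99 = 8.84%.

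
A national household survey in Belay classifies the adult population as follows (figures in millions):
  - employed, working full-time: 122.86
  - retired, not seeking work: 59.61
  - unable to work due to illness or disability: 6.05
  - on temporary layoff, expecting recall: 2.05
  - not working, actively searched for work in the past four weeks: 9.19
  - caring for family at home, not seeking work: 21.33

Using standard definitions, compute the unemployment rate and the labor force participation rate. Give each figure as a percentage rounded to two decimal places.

Unemployment rate ≈ 8.38%; labor force participation rate ≈ 60.65%.

Employed = 122.86 million.
Unemployed = 2.05 + 9.19 = 11.24 million (jobless and actively searching, or on temporary layoff).
Labor force = 122.86 + 11.24 = 134.10 million.
Not in labor force = 59.61 + 6.05 + 21.33 = 86.99 million (those not working and not actively searching are outside the labor force).
Civilian working-age population = 134.10 + 86.99 = 221.09 million.
Unemployment rate = 11.24 / 134.10 = 8.38%.
Labor force participation rate = 134.10 / 221.09 = 60.65%.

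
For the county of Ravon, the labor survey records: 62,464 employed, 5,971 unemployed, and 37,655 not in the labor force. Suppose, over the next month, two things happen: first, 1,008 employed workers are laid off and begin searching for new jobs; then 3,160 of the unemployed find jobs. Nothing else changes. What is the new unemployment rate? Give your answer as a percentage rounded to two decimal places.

New unemployment rate ≈ 5.58%.

Initially, labor force = 62,464 + 5,971 = 68,435, so u = 5,971/68,435 = 8.73%.
After the first change, employed falls and unemployed rises by 1,008; labor force unchanged → E = 61,456, U = 6,979, labor force = 68,435.
After the second change, unemployed falls and employed rises by 3,160; labor force unchanged → E = 64,616, U = 3,819, labor force = 68,435.
New unemployment rate = 3,819 / 68,435 = 5.58%.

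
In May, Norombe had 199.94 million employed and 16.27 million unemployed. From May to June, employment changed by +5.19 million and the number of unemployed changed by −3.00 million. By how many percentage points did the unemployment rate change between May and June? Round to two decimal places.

May: labor force = 199.94 + 16.27 = 216.21; u = 16.27/216.21 = 7.53%.
June: labor force = 205.13 + 13.27 = 218.40; u = 13.27/218.40 = 6.08%.
Change = 6.08% − 7.53% = −1.45 pp.

The unemployment rate changed by −1.45 percentage points.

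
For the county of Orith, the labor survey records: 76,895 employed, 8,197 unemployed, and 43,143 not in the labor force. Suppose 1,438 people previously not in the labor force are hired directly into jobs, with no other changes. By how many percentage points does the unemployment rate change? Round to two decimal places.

The unemployment rate changes by −0.16 percentage points.

Initially, labor force = 76,895 + 8,197 = 85,092, so u = 8,197/85,092 = 9.63%.
After the change, employed and labor force both rise by 1,438; unemployed unchanged → E = 78,333, U = 8,197, labor force = 86,530.
New unemployment rate = 8,197 / 86,530 = 9.47%.
Change = 9.47% − 9.63% = −0.16 percentage points.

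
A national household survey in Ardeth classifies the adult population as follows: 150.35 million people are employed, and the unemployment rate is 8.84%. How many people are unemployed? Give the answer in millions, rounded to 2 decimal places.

Let U be the number unemployed. The labor force is E + U, and U/(E+U) = 0.0884.
So U = 0.0884 × 150.35 / (1 − 0.0884) = 13.2909 / 0.9116 ≈ 14.58 million.

About 14.58 million are unemployed.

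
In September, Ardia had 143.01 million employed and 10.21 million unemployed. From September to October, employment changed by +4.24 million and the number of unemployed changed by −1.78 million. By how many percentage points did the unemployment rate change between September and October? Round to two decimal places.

The unemployment rate changed by −1.25 percentage points.

September: labor force = 143.01 + 10.21 = 153.22; u = 10.21/153.22 = 6.66%.
October: labor force = 147.25 + 8.43 = 155.68; u = 8.43/155.68 = 5.41%.
Change = 5.41% − 6.66% = −1.25 pp.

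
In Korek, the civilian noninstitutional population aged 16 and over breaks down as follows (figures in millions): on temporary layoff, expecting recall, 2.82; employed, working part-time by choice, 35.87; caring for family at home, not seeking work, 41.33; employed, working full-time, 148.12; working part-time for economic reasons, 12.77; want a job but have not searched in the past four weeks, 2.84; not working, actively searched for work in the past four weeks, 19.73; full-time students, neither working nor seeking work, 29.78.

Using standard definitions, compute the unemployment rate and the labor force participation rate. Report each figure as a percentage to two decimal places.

Unemployment rate ≈ 10.28%; labor force participation rate ≈ 74.78%.

Employed = 35.87 + 148.12 + 12.77 = 196.76 million (anyone who worked, including part-time for economic reasons, counts as employed).
Unemployed = 2.82 + 19.73 = 22.55 million (jobless and actively searching, or on temporary layoff).
Labor force = 196.76 + 22.55 = 219.31 million.
Not in labor force = 41.33 + 2.84 + 29.78 = 73.95 million (those not working and not actively searching are outside the labor force — including those who want a job but have given up searching).
Civilian working-age population = 219.31 + 73.95 = 293.26 million.
Unemployment rate = 22.55 / 219.31 = 10.28%.
Labor force participation rate = 219.31 / 293.26 = 74.78%.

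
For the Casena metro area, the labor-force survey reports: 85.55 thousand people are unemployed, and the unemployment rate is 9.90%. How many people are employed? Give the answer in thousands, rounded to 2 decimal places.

About 778.59 thousand are employed.

Labor force = U / u = 85.55 / 0.0990 ≈ 864.14 thousand.
Employed = labor force − unemployed = 864.14 − 85.55 = 778.59 thousand.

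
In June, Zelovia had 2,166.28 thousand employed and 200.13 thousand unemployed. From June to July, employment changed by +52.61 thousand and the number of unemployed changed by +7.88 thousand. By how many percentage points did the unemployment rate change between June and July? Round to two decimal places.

June: labor force = 2,166.28 + 200.13 = 2,366.41; u = 200.13/2,366.41 = 8.46%.
July: labor force = 2,218.89 + 208.01 = 2,426.90; u = 208.01/2,426.90 = 8.57%.
Change = 8.57% − 8.46% = +0.11 pp.

The unemployment rate changed by +0.11 percentage points.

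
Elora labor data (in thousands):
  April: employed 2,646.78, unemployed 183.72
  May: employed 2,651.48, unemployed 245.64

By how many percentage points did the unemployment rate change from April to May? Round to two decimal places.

April: labor force = 2,646.78 + 183.72 = 2,830.50; u = 183.72/2,830.50 = 6.49%.
May: labor force = 2,651.48 + 245.64 = 2,897.12; u = 245.64/2,897.12 = 8.48%.
Change = 8.48% − 6.49% = +1.99 pp.

The unemployment rate changed by +1.99 percentage points.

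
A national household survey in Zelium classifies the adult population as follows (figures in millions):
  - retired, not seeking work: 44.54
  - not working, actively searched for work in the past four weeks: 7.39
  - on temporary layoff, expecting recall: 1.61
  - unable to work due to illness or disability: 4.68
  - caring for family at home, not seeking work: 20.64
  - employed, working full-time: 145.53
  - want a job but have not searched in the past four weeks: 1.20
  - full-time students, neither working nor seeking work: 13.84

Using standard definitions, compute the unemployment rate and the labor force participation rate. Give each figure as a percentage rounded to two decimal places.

Employed = 145.53 million.
Unemployed = 7.39 + 1.61 = 9.00 million (jobless and actively searching, or on temporary layoff).
Labor force = 145.53 + 9.00 = 154.53 million.
Not in labor force = 44.54 + 4.68 + 20.64 + 1.20 + 13.84 = 84.90 million (those not working and not actively searching are outside the labor force — including those who want a job but have given up searching).
Civilian working-age population = 154.53 + 84.90 = 239.43 million.
Unemployment rate = 9.00 / 154.53 = 5.82%.
Labor force participation rate = 154.53 / 239.43 = 64.54%.

Unemployment rate ≈ 5.82%; labor force participation rate ≈ 64.54%.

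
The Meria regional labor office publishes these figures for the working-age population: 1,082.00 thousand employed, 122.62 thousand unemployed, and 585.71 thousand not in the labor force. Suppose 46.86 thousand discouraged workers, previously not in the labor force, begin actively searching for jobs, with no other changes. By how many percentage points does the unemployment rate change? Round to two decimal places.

The unemployment rate changes by +3.36 percentage points.

Initially, labor force = 1,082.00 + 122.62 = 1,204.62 thousand, so u = 122.62/1,204.62 = 10.18%.
After the change, unemployed and labor force both rise by 46.86 → E = 1,082.00, U = 169.48, labor force = 1,251.48 thousand.
New unemployment rate = 169.48 / 1,251.48 = 13.54%.
Change = 13.54% − 10.18% = +3.36 percentage points.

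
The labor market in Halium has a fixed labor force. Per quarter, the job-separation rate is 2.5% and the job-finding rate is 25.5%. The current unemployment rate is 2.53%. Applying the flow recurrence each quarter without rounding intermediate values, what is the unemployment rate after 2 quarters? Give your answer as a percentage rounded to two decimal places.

Unemployment rate after two quarters ≈ 5.61%.

With a fixed labor force, u_{t+1} = u_t + s·(1−u_t) − f·u_t = u_t·(1−s−f) + s.
Here 1−s−f = 0.720 and s = 0.025.
u_1 = 0.025300 × 0.720 + 0.025 = 0.043216.
u_2 = 0.043216 × 0.720 + 0.025 = 0.056116.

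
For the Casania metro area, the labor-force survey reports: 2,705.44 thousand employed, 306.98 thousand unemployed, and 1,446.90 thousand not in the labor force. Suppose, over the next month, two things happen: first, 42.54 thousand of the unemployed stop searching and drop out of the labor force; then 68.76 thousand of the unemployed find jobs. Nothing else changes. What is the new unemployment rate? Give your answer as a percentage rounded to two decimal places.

New unemployment rate ≈ 6.59%.

Initially, labor force = 2,705.44 + 306.98 = 3,012.42 thousand, so u = 306.98/3,012.42 = 10.19%.
After the first change, unemployed and labor force both fall by 42.54 → E = 2,705.44, U = 264.44, labor force = 2,969.88 thousand.
After the second change, unemployed falls and employed rises by 68.76; labor force unchanged → E = 2,774.20, U = 195.68, labor force = 2,969.88 thousand.
New unemployment rate = 195.68 / 2,969.88 = 6.59%.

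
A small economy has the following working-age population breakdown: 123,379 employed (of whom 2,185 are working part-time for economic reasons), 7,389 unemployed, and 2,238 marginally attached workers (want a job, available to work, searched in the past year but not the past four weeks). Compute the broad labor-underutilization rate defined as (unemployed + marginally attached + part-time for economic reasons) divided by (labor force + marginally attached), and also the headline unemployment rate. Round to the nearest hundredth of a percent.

Broad underutilization rate ≈ 8.88%; headline unemployment rate ≈ 5.65%.

Labor force = 123,379 + 7,389 = 130,768.
Numerator = 7,389 + 2,238 + 2,185 = 11,812.
Denominator = 130,768 + 2,238 = 133,006.
Broad rate = 11,812 / 133,006 = 8.88%.
Headline unemployment rate = 7,389 / 130,768 = 5.65%.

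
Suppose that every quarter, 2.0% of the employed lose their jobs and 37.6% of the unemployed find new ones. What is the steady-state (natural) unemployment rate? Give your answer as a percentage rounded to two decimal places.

Steady-state unemployment rate ≈ 5.05%.

At steady state the flows balance: s·E = f·U, so U/(E+U) = s/(s+f).
u* = 2.0 / (2.0 + 37.6) = 2.0 / 39.60 = 5.05%.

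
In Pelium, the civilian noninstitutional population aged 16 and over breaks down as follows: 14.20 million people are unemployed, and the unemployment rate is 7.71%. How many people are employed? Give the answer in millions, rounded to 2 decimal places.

About 169.98 million are employed.

Labor force = U / u = 14.20 / 0.0771 ≈ 184.18 million.
Employed = labor force − unemployed = 184.18 − 14.20 = 169.98 million.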